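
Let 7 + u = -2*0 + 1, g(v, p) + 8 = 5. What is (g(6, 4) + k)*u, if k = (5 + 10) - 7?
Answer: -30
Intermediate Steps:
g(v, p) = -3 (g(v, p) = -8 + 5 = -3)
k = 8 (k = 15 - 7 = 8)
u = -6 (u = -7 + (-2*0 + 1) = -7 + (0 + 1) = -7 + 1 = -6)
(g(6, 4) + k)*u = (-3 + 8)*(-6) = 5*(-6) = -30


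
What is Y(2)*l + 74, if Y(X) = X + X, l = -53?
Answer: -138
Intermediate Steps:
Y(X) = 2*X
Y(2)*l + 74 = (2*2)*(-53) + 74 = 4*(-53) + 74 = -212 + 74 = -138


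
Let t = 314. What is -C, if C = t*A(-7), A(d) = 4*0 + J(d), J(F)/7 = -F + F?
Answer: 0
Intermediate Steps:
J(F) = 0 (J(F) = 7*(-F + F) = 7*0 = 0)
A(d) = 0 (A(d) = 4*0 + 0 = 0 + 0 = 0)
C = 0 (C = 314*0 = 0)
-C = -1*0 = 0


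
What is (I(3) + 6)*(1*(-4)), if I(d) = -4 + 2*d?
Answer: -32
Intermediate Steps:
(I(3) + 6)*(1*(-4)) = ((-4 + 2*3) + 6)*(1*(-4)) = ((-4 + 6) + 6)*(-4) = (2 + 6)*(-4) = 8*(-4) = -32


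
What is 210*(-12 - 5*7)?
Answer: -9870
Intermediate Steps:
210*(-12 - 5*7) = 210*(-12 - 35) = 210*(-47) = -9870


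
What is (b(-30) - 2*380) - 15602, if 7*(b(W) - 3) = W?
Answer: -114543/7 ≈ -16363.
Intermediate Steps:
b(W) = 3 + W/7
(b(-30) - 2*380) - 15602 = ((3 + (1/7)*(-30)) - 2*380) - 15602 = ((3 - 30/7) - 1*760) - 15602 = (-9/7 - 760) - 15602 = -5329/7 - 15602 = -114543/7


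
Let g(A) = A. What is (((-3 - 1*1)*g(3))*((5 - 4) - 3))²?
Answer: 576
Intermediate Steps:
(((-3 - 1*1)*g(3))*((5 - 4) - 3))² = (((-3 - 1*1)*3)*((5 - 4) - 3))² = (((-3 - 1)*3)*(1 - 3))² = (-4*3*(-2))² = (-12*(-2))² = 24² = 576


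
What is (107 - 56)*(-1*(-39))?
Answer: 1989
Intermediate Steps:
(107 - 56)*(-1*(-39)) = 51*39 = 1989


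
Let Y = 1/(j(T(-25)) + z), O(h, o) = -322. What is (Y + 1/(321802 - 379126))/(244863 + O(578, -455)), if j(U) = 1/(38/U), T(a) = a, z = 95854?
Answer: -1464115/51059790405485268 ≈ -2.8675e-11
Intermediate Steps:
j(U) = U/38
Y = 38/3642427 (Y = 1/((1/38)*(-25) + 95854) = 1/(-25/38 + 95854) = 1/(3642427/38) = 38/3642427 ≈ 1.0433e-5)
(Y + 1/(321802 - 379126))/(244863 + O(578, -455)) = (38/3642427 + 1/(321802 - 379126))/(244863 - 322) = (38/3642427 + 1/(-57324))/244541 = (38/3642427 - 1/57324)*(1/244541) = -1464115/208798485348*1/244541 = -1464115/51059790405485268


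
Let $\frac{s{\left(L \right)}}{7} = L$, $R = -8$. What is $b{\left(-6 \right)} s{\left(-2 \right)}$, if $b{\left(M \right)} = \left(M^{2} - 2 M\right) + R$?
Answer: $-560$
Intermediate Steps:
$s{\left(L \right)} = 7 L$
$b{\left(M \right)} = -8 + M^{2} - 2 M$ ($b{\left(M \right)} = \left(M^{2} - 2 M\right) - 8 = -8 + M^{2} - 2 M$)
$b{\left(-6 \right)} s{\left(-2 \right)} = \left(-8 + \left(-6\right)^{2} - -12\right) 7 \left(-2\right) = \left(-8 + 36 + 12\right) \left(-14\right) = 40 \left(-14\right) = -560$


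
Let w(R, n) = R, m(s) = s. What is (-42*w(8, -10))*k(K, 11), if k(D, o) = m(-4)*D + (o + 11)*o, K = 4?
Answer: -75936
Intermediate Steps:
k(D, o) = -4*D + o*(11 + o) (k(D, o) = -4*D + (o + 11)*o = -4*D + (11 + o)*o = -4*D + o*(11 + o))
(-42*w(8, -10))*k(K, 11) = (-42*8)*(11² - 4*4 + 11*11) = -336*(121 - 16 + 121) = -336*226 = -75936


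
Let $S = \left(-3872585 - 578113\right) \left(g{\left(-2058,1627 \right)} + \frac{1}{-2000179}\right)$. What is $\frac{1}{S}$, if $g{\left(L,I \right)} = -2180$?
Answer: $\frac{2000179}{19406780035824258} \approx 1.0307 \cdot 10^{-10}$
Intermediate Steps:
$S = \frac{19406780035824258}{2000179}$ ($S = \left(-3872585 - 578113\right) \left(-2180 + \frac{1}{-2000179}\right) = - 4450698 \left(-2180 - \frac{1}{2000179}\right) = \left(-4450698\right) \left(- \frac{4360390221}{2000179}\right) = \frac{19406780035824258}{2000179} \approx 9.7025 \cdot 10^{9}$)
$\frac{1}{S} = \frac{1}{\frac{19406780035824258}{2000179}} = \frac{2000179}{19406780035824258}$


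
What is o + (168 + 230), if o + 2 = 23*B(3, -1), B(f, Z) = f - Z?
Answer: 488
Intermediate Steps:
o = 90 (o = -2 + 23*(3 - 1*(-1)) = -2 + 23*(3 + 1) = -2 + 23*4 = -2 + 92 = 90)
o + (168 + 230) = 90 + (168 + 230) = 90 + 398 = 488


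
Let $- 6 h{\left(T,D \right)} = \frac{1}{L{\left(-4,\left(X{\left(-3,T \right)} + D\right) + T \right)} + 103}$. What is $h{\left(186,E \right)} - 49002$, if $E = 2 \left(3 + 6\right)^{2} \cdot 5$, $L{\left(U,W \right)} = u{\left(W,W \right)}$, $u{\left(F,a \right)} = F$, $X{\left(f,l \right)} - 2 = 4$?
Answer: $- \frac{324883261}{6630} \approx -49002.0$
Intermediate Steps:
$X{\left(f,l \right)} = 6$ ($X{\left(f,l \right)} = 2 + 4 = 6$)
$L{\left(U,W \right)} = W$
$E = 810$ ($E = 2 \cdot 9^{2} \cdot 5 = 2 \cdot 81 \cdot 5 = 162 \cdot 5 = 810$)
$h{\left(T,D \right)} = - \frac{1}{6 \left(109 + D + T\right)}$ ($h{\left(T,D \right)} = - \frac{1}{6 \left(\left(\left(6 + D\right) + T\right) + 103\right)} = - \frac{1}{6 \left(\left(6 + D + T\right) + 103\right)} = - \frac{1}{6 \left(109 + D + T\right)}$)
$h{\left(186,E \right)} - 49002 = - \frac{1}{654 + 6 \cdot 810 + 6 \cdot 186} - 49002 = - \frac{1}{654 + 4860 + 1116} - 49002 = - \frac{1}{6630} - 49002 = - \frac{324883261}{6630}$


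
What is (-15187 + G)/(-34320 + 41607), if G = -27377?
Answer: -14188/2429 ≈ -5.8411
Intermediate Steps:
(-15187 + G)/(-34320 + 41607) = (-15187 - 27377)/(-34320 + 41607) = -42564/7287 = -42564*1/7287 = -14188/2429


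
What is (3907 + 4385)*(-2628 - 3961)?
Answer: -54635988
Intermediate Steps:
(3907 + 4385)*(-2628 - 3961) = 8292*(-6589) = -54635988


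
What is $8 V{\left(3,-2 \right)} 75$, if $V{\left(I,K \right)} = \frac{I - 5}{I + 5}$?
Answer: $-150$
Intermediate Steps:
$V{\left(I,K \right)} = \frac{-5 + I}{5 + I}$
$8 V{\left(3,-2 \right)} 75 = 8 \frac{-5 + 3}{5 + 3} \cdot 75 = 8 \cdot \frac{1}{8} \left(-2\right) 75 = 8 \left(- \frac{1}{4}\right) 75 = \left(-2\right) 75 = -150$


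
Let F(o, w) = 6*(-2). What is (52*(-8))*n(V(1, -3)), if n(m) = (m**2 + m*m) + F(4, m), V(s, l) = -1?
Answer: 4160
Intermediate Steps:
F(o, w) = -12
n(m) = -12 + 2*m**2 (n(m) = (m**2 + m*m) - 12 = (m**2 + m**2) - 12 = 2*m**2 - 12 = -12 + 2*m**2)
(52*(-8))*n(V(1, -3)) = (52*(-8))*(-12 + 2*(-1)**2) = -416*(-12 + 2*1) = -416*(-12 + 2) = -416*(-10) = 4160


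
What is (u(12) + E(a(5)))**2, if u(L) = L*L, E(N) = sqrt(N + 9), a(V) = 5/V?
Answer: (144 + sqrt(10))**2 ≈ 21657.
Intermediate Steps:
E(N) = sqrt(9 + N)
u(L) = L**2
(u(12) + E(a(5)))**2 = (12**2 + sqrt(9 + 5/5))**2 = (144 + sqrt(9 + 5*(1/5)))**2 = (144 + sqrt(9 + 1))**2 = (144 + sqrt(10))**2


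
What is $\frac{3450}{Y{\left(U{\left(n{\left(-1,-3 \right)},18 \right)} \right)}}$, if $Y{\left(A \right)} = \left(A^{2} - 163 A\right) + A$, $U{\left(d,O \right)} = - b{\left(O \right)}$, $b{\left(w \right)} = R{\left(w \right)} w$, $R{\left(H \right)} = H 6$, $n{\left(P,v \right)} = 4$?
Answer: $\frac{575}{682344} \approx 0.00084268$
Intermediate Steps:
$R{\left(H \right)} = 6 H$
$b{\left(w \right)} = 6 w^{2}$ ($b{\left(w \right)} = 6 w w = 6 w^{2}$)
$U{\left(d,O \right)} = - 6 O^{2}$
$Y{\left(A \right)} = A^{2} - 162 A$
$\frac{3450}{Y{\left(U{\left(n{\left(-1,-3 \right)},18 \right)} \right)}} = \frac{3450}{- 6 \cdot 18^{2} \left(-162 - 6 \cdot 18^{2}\right)} = \frac{3450}{\left(-6\right) 324 \left(-162 - 1944\right)} = \frac{3450}{\left(-1944\right) \left(-162 - 1944\right)} = \frac{3450}{\left(-1944\right) \left(-2106\right)} = \frac{3450}{4094064} = 3450 \cdot \frac{1}{4094064} = \frac{575}{682344}$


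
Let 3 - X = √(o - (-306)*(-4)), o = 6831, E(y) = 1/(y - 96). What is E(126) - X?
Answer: -89/30 + 3*√623 ≈ 71.913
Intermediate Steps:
E(y) = 1/(-96 + y)
X = 3 - 3*√623 (X = 3 - √(6831 - (-306)*(-4)) = 3 - √(6831 - 306*4) = 3 - √(6831 - 1224) = 3 - √5607 = 3 - 3*√623 ≈ -71.880)
E(126) - X = 1/(-96 + 126) - (3 - 3*√623) = 1/30 + (-3 + 3*√623) = -89/30 + 3*√623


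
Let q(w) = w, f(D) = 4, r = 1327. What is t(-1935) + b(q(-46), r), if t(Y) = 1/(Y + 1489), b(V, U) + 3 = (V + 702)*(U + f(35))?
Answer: 389417317/446 ≈ 8.7313e+5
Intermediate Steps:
b(V, U) = -3 + (4 + U)*(702 + V) (b(V, U) = -3 + (V + 702)*(U + 4) = -3 + (702 + V)*(4 + U) = -3 + (4 + U)*(702 + V))
t(Y) = 1/(1489 + Y)
t(-1935) + b(q(-46), r) = 1/(1489 - 1935) + (2805 + 4*(-46) + 702*1327 + 1327*(-46)) = 1/(-446) + (2805 - 184 + 931554 - 61042) = -1/446 + 873133 = 389417317/446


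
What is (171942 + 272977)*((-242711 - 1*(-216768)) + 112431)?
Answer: 38480154472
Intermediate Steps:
(171942 + 272977)*((-242711 - 1*(-216768)) + 112431) = 444919*((-242711 + 216768) + 112431) = 444919*(-25943 + 112431) = 444919*86488 = 38480154472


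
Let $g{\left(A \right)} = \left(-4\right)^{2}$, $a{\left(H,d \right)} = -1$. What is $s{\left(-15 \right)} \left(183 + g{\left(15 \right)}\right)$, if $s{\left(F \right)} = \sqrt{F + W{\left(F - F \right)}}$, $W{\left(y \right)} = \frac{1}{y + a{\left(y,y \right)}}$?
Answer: $796 i \approx 796.0 i$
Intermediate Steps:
$W{\left(y \right)} = \frac{1}{-1 + y}$ ($W{\left(y \right)} = \frac{1}{y - 1} = \frac{1}{-1 + y}$)
$s{\left(F \right)} = \sqrt{-1 + F}$ ($s{\left(F \right)} = \sqrt{F + \frac{1}{-1 + \left(F - F\right)}} = \sqrt{F + \frac{1}{-1 + 0}} = \sqrt{F + \frac{1}{-1}} = \sqrt{F - 1} = \sqrt{-1 + F}$)
$g{\left(A \right)} = 16$
$s{\left(-15 \right)} \left(183 + g{\left(15 \right)}\right) = \sqrt{-1 - 15} \left(183 + 16\right) = \sqrt{-16} \cdot 199 = 4 i 199 = 796 i$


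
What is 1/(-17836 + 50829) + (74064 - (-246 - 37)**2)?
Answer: -198782824/32993 ≈ -6025.0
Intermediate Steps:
1/(-17836 + 50829) + (74064 - (-246 - 37)**2) = 1/32993 + (74064 - 1*(-283)**2) = 1/32993 + (74064 - 1*80089) = 1/32993 + (74064 - 80089) = 1/32993 - 6025 = -198782824/32993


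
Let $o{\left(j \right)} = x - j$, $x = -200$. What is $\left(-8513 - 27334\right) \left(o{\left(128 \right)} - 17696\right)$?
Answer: $646106328$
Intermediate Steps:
$o{\left(j \right)} = -200 - j$
$\left(-8513 - 27334\right) \left(o{\left(128 \right)} - 17696\right) = \left(-8513 - 27334\right) \left(\left(-200 - 128\right) - 17696\right) = - 35847 \left(\left(-200 - 128\right) - 17696\right) = - 35847 \left(-328 - 17696\right) = \left(-35847\right) \left(-18024\right) = 646106328$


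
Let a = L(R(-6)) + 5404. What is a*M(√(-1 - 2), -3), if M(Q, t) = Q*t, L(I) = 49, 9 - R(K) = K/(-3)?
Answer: -16359*I*√3 ≈ -28335.0*I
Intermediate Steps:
R(K) = 9 + K/3 (R(K) = 9 - K/(-3) = 9 - K*(-1)/3 = 9 - (-1)*K/3 = 9 + K/3)
a = 5453 (a = 49 + 5404 = 5453)
a*M(√(-1 - 2), -3) = 5453*(√(-1 - 2)*(-3)) = 5453*(√(-3)*(-3)) = 5453*((I*√3)*(-3)) = 5453*(-3*I*√3) = -16359*I*√3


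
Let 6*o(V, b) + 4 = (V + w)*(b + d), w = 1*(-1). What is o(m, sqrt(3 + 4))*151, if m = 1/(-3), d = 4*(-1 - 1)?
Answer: 1510/9 - 302*sqrt(7)/9 ≈ 78.998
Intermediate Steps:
w = -1
d = -8 (d = 4*(-2) = -8)
m = -1/3 (m = 1*(-1/3) = -1/3 ≈ -0.33333)
o(V, b) = -2/3 + (-1 + V)*(-8 + b)/6 (o(V, b) = -2/3 + ((V - 1)*(b - 8))/6 = -2/3 + ((-1 + V)*(-8 + b))/6 = -2/3 + (-1 + V)*(-8 + b)/6)
o(m, sqrt(3 + 4))*151 = (2/3 - 4/3*(-1/3) - sqrt(3 + 4)/6 + (1/6)*(-1/3)*sqrt(3 + 4))*151 = (2/3 + 4/9 - sqrt(7)/6 + (1/6)*(-1/3)*sqrt(7))*151 = (2/3 + 4/9 - sqrt(7)/6 - sqrt(7)/18)*151 = (10/9 - 2*sqrt(7)/9)*151 = 1510/9 - 302*sqrt(7)/9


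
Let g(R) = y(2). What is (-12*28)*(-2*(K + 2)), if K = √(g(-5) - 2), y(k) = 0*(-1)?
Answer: 1344 + 672*I*√2 ≈ 1344.0 + 950.35*I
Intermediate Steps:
y(k) = 0
g(R) = 0
K = I*√2 (K = √(0 - 2) = √(-2) = I*√2 ≈ 1.4142*I)
(-12*28)*(-2*(K + 2)) = (-12*28)*(-2*(I*√2 + 2)) = -(-672)*(2 + I*√2) = -336*(-4 - 2*I*√2) = 1344 + 672*I*√2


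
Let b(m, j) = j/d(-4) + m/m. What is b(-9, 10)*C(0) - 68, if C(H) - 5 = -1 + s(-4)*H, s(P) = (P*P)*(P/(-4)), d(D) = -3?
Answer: -232/3 ≈ -77.333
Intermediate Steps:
b(m, j) = 1 - j/3 (b(m, j) = j/(-3) + m/m = j*(-⅓) + 1 = -j/3 + 1 = 1 - j/3)
s(P) = -P³/4 (s(P) = P²*(P*(-¼)) = P²*(-P/4) = -P³/4)
C(H) = 4 + 16*H (C(H) = 5 + (-1 + (-¼*(-4)³)*H) = 5 + (-1 + (-¼*(-64))*H) = 5 + (-1 + 16*H) = 4 + 16*H)
b(-9, 10)*C(0) - 68 = (1 - ⅓*10)*(4 + 16*0) - 68 = (1 - 10/3)*(4 + 0) - 68 = -7/3*4 - 68 = -28/3 - 68 = -232/3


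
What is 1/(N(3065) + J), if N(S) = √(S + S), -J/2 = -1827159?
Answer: 1827159/6677020019497 - √6130/13354040038994 ≈ 2.7364e-7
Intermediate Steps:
J = 3654318 (J = -2*(-1827159) = 3654318)
N(S) = √2*√S (N(S) = √(2*S) = √2*√S)
1/(N(3065) + J) = 1/(√2*√3065 + 3654318) = 1/(√6130 + 3654318) = 1/(3654318 + √6130)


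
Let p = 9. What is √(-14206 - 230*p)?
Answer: 2*I*√4069 ≈ 127.58*I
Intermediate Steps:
√(-14206 - 230*p) = √(-14206 - 230*9) = √(-14206 - 2070) = √(-16276) = 2*I*√4069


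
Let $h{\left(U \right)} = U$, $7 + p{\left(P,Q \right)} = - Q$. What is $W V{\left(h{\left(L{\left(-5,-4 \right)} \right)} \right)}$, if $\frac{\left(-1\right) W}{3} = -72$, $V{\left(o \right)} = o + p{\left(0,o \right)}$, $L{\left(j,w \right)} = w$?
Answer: $-1512$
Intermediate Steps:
$p{\left(P,Q \right)} = -7 - Q$
$V{\left(o \right)} = -7$ ($V{\left(o \right)} = o - \left(7 + o\right) = -7$)
$W = 216$ ($W = \left(-3\right) \left(-72\right) = 216$)
$W V{\left(h{\left(L{\left(-5,-4 \right)} \right)} \right)} = 216 \left(-7\right) = -1512$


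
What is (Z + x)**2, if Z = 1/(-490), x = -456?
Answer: 49925880481/240100 ≈ 2.0794e+5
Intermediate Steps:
Z = -1/490 ≈ -0.0020408
(Z + x)**2 = (-1/490 - 456)**2 = (-223441/490)**2 = 49925880481/240100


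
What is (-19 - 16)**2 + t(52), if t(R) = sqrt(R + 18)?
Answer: 1225 + sqrt(70) ≈ 1233.4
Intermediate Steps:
t(R) = sqrt(18 + R)
(-19 - 16)**2 + t(52) = (-19 - 16)**2 + sqrt(18 + 52) = (-35)**2 + sqrt(70) = 1225 + sqrt(70)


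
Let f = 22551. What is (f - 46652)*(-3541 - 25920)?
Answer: 710039561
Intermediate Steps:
(f - 46652)*(-3541 - 25920) = (22551 - 46652)*(-3541 - 25920) = -24101*(-29461) = 710039561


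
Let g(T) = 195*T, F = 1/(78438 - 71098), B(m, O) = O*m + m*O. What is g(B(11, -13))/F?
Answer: -409351800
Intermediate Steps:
B(m, O) = 2*O*m (B(m, O) = O*m + O*m = 2*O*m)
F = 1/7340 ≈ 0.00013624
g(B(11, -13))/F = (195*(2*(-13)*11))/(1/7340) = (195*(-286))*7340 = -55770*7340 = -409351800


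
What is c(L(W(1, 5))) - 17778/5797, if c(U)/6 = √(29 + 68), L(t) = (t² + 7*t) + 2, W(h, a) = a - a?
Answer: -17778/5797 + 6*√97 ≈ 56.026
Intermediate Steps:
W(h, a) = 0
L(t) = 2 + t² + 7*t
c(U) = 6*√97 (c(U) = 6*√(29 + 68) = 6*√97)
c(L(W(1, 5))) - 17778/5797 = 6*√97 - 17778/5797 = -17778/5797 + 6*√97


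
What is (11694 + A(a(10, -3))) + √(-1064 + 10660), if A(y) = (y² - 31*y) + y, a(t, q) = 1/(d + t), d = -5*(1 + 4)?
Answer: 2631601/225 + 2*√2399 ≈ 11794.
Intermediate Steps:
d = -25 (d = -5*5 = -25)
a(t, q) = 1/(-25 + t)
A(y) = y² - 30*y
(11694 + A(a(10, -3))) + √(-1064 + 10660) = (11694 + (-30 + 1/(-25 + 10))/(-25 + 10)) + √(-1064 + 10660) = (11694 + (-30 + 1/(-15))/(-15)) + √9596 = (11694 - (-30 - 1/15)/15) + 2*√2399 = (11694 - 1/15*(-451/15)) + 2*√2399 = (11694 + 451/225) + 2*√2399 = 2631601/225 + 2*√2399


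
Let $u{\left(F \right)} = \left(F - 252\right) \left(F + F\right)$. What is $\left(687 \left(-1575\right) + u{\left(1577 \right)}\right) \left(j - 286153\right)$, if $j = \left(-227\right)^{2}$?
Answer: $-726636393600$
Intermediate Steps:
$j = 51529$
$u{\left(F \right)} = 2 F \left(-252 + F\right)$ ($u{\left(F \right)} = \left(-252 + F\right) 2 F = 2 F \left(-252 + F\right)$)
$\left(687 \left(-1575\right) + u{\left(1577 \right)}\right) \left(j - 286153\right) = \left(687 \left(-1575\right) + 2 \cdot 1577 \left(-252 + 1577\right)\right) \left(51529 - 286153\right) = \left(-1082025 + 2 \cdot 1577 \cdot 1325\right) \left(-234624\right) = \left(-1082025 + 4179050\right) \left(-234624\right) = 3097025 \left(-234624\right) = -726636393600$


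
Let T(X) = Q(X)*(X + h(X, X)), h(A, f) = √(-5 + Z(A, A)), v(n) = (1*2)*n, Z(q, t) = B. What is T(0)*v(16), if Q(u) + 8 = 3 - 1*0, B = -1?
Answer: -160*I*√6 ≈ -391.92*I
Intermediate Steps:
Z(q, t) = -1
v(n) = 2*n
h(A, f) = I*√6 (h(A, f) = √(-5 - 1) = √(-6) = I*√6)
Q(u) = -5 (Q(u) = -8 + (3 - 1*0) = -8 + (3 + 0) = -8 + 3 = -5)
T(X) = -5*X - 5*I*√6 (T(X) = -5*(X + I*√6) = -5*X - 5*I*√6)
T(0)*v(16) = (-5*0 - 5*I*√6)*(2*16) = (0 - 5*I*√6)*32 = -5*I*√6*32 = -160*I*√6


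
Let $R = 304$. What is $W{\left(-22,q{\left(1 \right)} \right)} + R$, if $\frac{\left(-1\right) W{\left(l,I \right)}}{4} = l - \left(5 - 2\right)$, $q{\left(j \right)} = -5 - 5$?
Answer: $404$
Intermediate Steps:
$q{\left(j \right)} = -10$
$W{\left(l,I \right)} = 12 - 4 l$ ($W{\left(l,I \right)} = - 4 \left(l - \left(5 - 2\right)\right) = - 4 \left(l - 3\right) = - 4 \left(-3 + l\right) = 12 - 4 l$)
$W{\left(-22,q{\left(1 \right)} \right)} + R = \left(12 - -88\right) + 304 = \left(12 + 88\right) + 304 = 100 + 304 = 404$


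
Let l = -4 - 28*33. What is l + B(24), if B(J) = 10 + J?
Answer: -894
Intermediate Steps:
l = -928 (l = -4 - 924 = -928)
l + B(24) = -928 + (10 + 24) = -928 + 34 = -894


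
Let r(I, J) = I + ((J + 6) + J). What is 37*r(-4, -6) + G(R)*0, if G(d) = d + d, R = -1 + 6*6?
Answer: -370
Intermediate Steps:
R = 35 (R = -1 + 36 = 35)
G(d) = 2*d
r(I, J) = 6 + I + 2*J (r(I, J) = I + ((6 + J) + J) = I + (6 + 2*J) = 6 + I + 2*J)
37*r(-4, -6) + G(R)*0 = 37*(6 - 4 + 2*(-6)) + (2*35)*0 = 37*(6 - 4 - 12) + 70*0 = 37*(-10) + 0 = -370 + 0 = -370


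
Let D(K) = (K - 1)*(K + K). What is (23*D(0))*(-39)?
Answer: 0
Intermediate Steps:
D(K) = 2*K*(-1 + K) (D(K) = (-1 + K)*(2*K) = 2*K*(-1 + K))
(23*D(0))*(-39) = (23*(2*0*(-1 + 0)))*(-39) = (23*(2*0*(-1)))*(-39) = (23*0)*(-39) = 0*(-39) = 0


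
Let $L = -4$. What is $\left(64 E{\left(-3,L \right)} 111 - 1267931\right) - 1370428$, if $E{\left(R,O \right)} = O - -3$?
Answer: $-2645463$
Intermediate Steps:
$E{\left(R,O \right)} = 3 + O$ ($E{\left(R,O \right)} = O + 3 = 3 + O$)
$\left(64 E{\left(-3,L \right)} 111 - 1267931\right) - 1370428 = \left(64 \left(3 - 4\right) 111 - 1267931\right) - 1370428 = \left(64 \left(-1\right) 111 - 1267931\right) - 1370428 = \left(\left(-64\right) 111 - 1267931\right) - 1370428 = \left(-7104 - 1267931\right) - 1370428 = -1275035 - 1370428 = -2645463$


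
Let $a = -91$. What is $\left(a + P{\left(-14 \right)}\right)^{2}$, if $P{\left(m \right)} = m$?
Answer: $11025$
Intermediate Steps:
$\left(a + P{\left(-14 \right)}\right)^{2} = \left(-91 - 14\right)^{2} = \left(-105\right)^{2} = 11025$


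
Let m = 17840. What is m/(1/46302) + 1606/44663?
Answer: 36892874273446/44663 ≈ 8.2603e+8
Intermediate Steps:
m/(1/46302) + 1606/44663 = 17840/(1/46302) + 1606/44663 = 17840/(1/46302) + 1606*(1/44663) = 17840*46302 + 1606/44663 = 826027680 + 1606/44663 = 36892874273446/44663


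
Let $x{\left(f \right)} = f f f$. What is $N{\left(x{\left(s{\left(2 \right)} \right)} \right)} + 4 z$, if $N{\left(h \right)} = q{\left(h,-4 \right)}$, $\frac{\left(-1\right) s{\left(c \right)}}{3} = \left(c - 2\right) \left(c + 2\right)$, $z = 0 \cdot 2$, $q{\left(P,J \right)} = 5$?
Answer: $5$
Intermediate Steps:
$z = 0$
$s{\left(c \right)} = - 3 \left(-2 + c\right) \left(2 + c\right)$ ($s{\left(c \right)} = - 3 \left(c - 2\right) \left(c + 2\right) = - 3 \left(-2 + c\right) \left(2 + c\right)$)
$x{\left(f \right)} = f^{3}$ ($x{\left(f \right)} = f^{2} f = f^{3}$)
$N{\left(h \right)} = 5$
$N{\left(x{\left(s{\left(2 \right)} \right)} \right)} + 4 z = 5 + 4 \cdot 0 = 5 + 0 = 5$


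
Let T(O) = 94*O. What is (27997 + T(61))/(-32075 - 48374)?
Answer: -33731/80449 ≈ -0.41928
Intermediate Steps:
(27997 + T(61))/(-32075 - 48374) = (27997 + 94*61)/(-32075 - 48374) = (27997 + 5734)/(-80449) = 33731*(-1/80449) = -33731/80449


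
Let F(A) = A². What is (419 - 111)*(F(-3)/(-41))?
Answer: -2772/41 ≈ -67.610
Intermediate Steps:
(419 - 111)*(F(-3)/(-41)) = (419 - 111)*((-3)²/(-41)) = 308*(9*(-1/41)) = 308*(-9/41) = -2772/41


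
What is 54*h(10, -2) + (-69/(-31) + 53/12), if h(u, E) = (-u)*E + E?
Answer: 364055/372 ≈ 978.64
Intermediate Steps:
h(u, E) = E - E*u (h(u, E) = -E*u + E = E - E*u)
54*h(10, -2) + (-69/(-31) + 53/12) = 54*(-2*(1 - 1*10)) + (-69/(-31) + 53/12) = 54*(-2*(1 - 10)) + (-69*(-1/31) + 53*(1/12)) = 54*(-2*(-9)) + (69/31 + 53/12) = 54*18 + 2471/372 = 972 + 2471/372 = 364055/372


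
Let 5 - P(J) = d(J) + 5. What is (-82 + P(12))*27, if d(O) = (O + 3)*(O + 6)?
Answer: -9504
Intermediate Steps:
d(O) = (3 + O)*(6 + O)
P(J) = -18 - J**2 - 9*J (P(J) = 5 - ((18 + J**2 + 9*J) + 5) = 5 - (23 + J**2 + 9*J) = 5 + (-23 - J**2 - 9*J) = -18 - J**2 - 9*J)
(-82 + P(12))*27 = (-82 + (-18 - 1*12**2 - 9*12))*27 = (-82 + (-18 - 1*144 - 108))*27 = (-82 + (-18 - 144 - 108))*27 = (-82 - 270)*27 = -352*27 = -9504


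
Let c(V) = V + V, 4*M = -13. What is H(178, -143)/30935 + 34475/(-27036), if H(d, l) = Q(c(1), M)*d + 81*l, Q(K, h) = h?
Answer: -1395282439/836358660 ≈ -1.6683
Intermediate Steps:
M = -13/4 (M = (1/4)*(-13) = -13/4 ≈ -3.2500)
c(V) = 2*V
H(d, l) = 81*l - 13*d/4 (H(d, l) = -13*d/4 + 81*l = 81*l - 13*d/4)
H(178, -143)/30935 + 34475/(-27036) = (81*(-143) - 13/4*178)/30935 + 34475/(-27036) = (-11583 - 1157/2)*(1/30935) + 34475*(-1/27036) = -24323/2*1/30935 - 34475/27036 = -24323/61870 - 34475/27036 = -1395282439/836358660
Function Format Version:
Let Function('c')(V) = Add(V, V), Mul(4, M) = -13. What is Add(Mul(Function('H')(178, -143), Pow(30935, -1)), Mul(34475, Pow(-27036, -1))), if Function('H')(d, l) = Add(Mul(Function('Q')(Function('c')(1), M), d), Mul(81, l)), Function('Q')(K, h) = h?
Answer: Rational(-1395282439, 836358660) ≈ -1.6683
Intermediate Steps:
M = Rational(-13, 4) (M = Mul(Rational(1, 4), -13) = Rational(-13, 4) ≈ -3.2500)
Function('c')(V) = Mul(2, V)
Function('H')(d, l) = Add(Mul(81, l), Mul(Rational(-13, 4), d)) (Function('H')(d, l) = Add(Mul(Rational(-13, 4), d), Mul(81, l)) = Add(Mul(81, l), Mul(Rational(-13, 4), d)))
Add(Mul(Function('H')(178, -143), Pow(30935, -1)), Mul(34475, Pow(-27036, -1))) = Add(Mul(Add(Mul(81, -143), Mul(Rational(-13, 4), 178)), Pow(30935, -1)), Mul(34475, Pow(-27036, -1))) = Add(Mul(Add(-11583, Rational(-1157, 2)), Rational(1, 30935)), Mul(34475, Rational(-1, 27036))) = Add(Mul(Rational(-24323, 2), Rational(1, 30935)), Rational(-34475, 27036)) = Add(Rational(-24323, 61870), Rational(-34475, 27036)) = Rational(-1395282439, 836358660)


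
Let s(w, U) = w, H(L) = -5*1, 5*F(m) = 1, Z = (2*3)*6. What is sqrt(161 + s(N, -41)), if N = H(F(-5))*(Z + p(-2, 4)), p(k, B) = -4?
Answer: 1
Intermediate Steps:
Z = 36 (Z = 6*6 = 36)
F(m) = 1/5 (F(m) = (1/5)*1 = 1/5)
H(L) = -5
N = -160 (N = -5*(36 - 4) = -5*32 = -160)
sqrt(161 + s(N, -41)) = sqrt(161 - 160) = sqrt(1) = 1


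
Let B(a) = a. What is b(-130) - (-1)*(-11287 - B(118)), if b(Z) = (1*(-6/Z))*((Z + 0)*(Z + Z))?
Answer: -9845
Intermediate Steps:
b(Z) = -12*Z (b(Z) = (-6/Z)*(Z*(2*Z)) = (-6/Z)*(2*Z²) = -12*Z)
b(-130) - (-1)*(-11287 - B(118)) = -12*(-130) - (-1)*(-11287 - 1*118) = 1560 - (-1)*(-11287 - 118) = 1560 - (-1)*(-11405) = 1560 - 1*11405 = 1560 - 11405 = -9845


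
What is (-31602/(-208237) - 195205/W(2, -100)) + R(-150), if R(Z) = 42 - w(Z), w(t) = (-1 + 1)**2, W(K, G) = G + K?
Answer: 41509104073/20407226 ≈ 2034.0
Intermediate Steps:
w(t) = 0 (w(t) = 0**2 = 0)
R(Z) = 42 (R(Z) = 42 - 1*0 = 42 + 0 = 42)
(-31602/(-208237) - 195205/W(2, -100)) + R(-150) = (-31602/(-208237) - 195205/(-100 + 2)) + 42 = (-31602*(-1/208237) - 195205/(-98)) + 42 = (31602/208237 - 195205*(-1/98)) + 42 = (31602/208237 + 195205/98) + 42 = 40652000581/20407226 + 42 = 41509104073/20407226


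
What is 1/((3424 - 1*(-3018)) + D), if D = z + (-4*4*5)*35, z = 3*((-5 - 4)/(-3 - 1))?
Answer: 4/14595 ≈ 0.00027407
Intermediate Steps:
z = 27/4 (z = 3*(-9/(-4)) = 3*(-9*(-1/4)) = 3*(9/4) = 27/4 ≈ 6.7500)
D = -11173/4 (D = 27/4 + (-4*4*5)*35 = 27/4 - 16*5*35 = 27/4 - 80*35 = 27/4 - 2800 = -11173/4 ≈ -2793.3)
1/((3424 - 1*(-3018)) + D) = 1/((3424 - 1*(-3018)) - 11173/4) = 1/((3424 + 3018) - 11173/4) = 1/(6442 - 11173/4) = 1/(14595/4) = 4/14595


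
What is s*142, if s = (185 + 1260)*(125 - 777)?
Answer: -133783880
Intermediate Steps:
s = -942140 (s = 1445*(-652) = -942140)
s*142 = -942140*142 = -133783880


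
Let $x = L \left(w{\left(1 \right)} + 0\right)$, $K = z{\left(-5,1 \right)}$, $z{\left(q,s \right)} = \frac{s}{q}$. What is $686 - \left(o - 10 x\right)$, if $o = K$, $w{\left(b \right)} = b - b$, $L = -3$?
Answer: $\frac{3431}{5} \approx 686.2$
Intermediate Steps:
$K = - \frac{1}{5}$ ($K = 1 \frac{1}{-5} = 1 \left(- \frac{1}{5}\right) = - \frac{1}{5} \approx -0.2$)
$w{\left(b \right)} = 0$
$o = - \frac{1}{5} \approx -0.2$
$x = 0$ ($x = - 3 \left(0 + 0\right) = \left(-3\right) 0 = 0$)
$686 - \left(o - 10 x\right) = 686 - \left(- \frac{1}{5} - 0\right) = 686 - \left(- \frac{1}{5} + 0\right) = 686 - - \frac{1}{5} = 686 + \frac{1}{5} = \frac{3431}{5}$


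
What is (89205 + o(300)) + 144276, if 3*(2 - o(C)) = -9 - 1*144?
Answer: 233534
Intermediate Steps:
o(C) = 53 (o(C) = 2 - (-9 - 1*144)/3 = 2 - (-9 - 144)/3 = 2 - 1/3*(-153) = 2 + 51 = 53)
(89205 + o(300)) + 144276 = (89205 + 53) + 144276 = 89258 + 144276 = 233534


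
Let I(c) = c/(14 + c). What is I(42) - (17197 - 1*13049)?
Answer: -16589/4 ≈ -4147.3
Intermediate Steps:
I(42) - (17197 - 1*13049) = 42/(14 + 42) - (17197 - 1*13049) = 42/56 - (17197 - 13049) = 42*(1/56) - 1*4148 = ¾ - 4148 = -16589/4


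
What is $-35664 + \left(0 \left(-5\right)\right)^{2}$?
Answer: $-35664$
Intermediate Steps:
$-35664 + \left(0 \left(-5\right)\right)^{2} = -35664 + 0^{2} = -35664 + 0 = -35664$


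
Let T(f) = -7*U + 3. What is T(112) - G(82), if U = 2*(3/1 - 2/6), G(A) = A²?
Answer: -20275/3 ≈ -6758.3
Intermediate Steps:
U = 16/3 (U = 2*(3*1 - 2*⅙) = 2*(3 - ⅓) = 2*(8/3) = 16/3 ≈ 5.3333)
T(f) = -103/3 (T(f) = -7*16/3 + 3 = -112/3 + 3 = -103/3)
T(112) - G(82) = -103/3 - 1*82² = -103/3 - 1*6724 = -103/3 - 6724 = -20275/3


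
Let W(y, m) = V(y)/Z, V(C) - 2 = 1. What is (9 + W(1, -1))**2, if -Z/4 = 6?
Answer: 5041/64 ≈ 78.766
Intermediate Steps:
Z = -24 (Z = -4*6 = -24)
V(C) = 3 (V(C) = 2 + 1 = 3)
W(y, m) = -1/8 (W(y, m) = 3/(-24) = 3*(-1/24) = -1/8)
(9 + W(1, -1))**2 = (9 - 1/8)**2 = (71/8)**2 = 5041/64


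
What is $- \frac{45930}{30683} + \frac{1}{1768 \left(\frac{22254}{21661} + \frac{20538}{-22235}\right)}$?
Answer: $- \frac{4040892484330475}{2709343243359168} \approx -1.4915$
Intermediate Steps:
$- \frac{45930}{30683} + \frac{1}{1768 \left(\frac{22254}{21661} + \frac{20538}{-22235}\right)} = \left(-45930\right) \frac{1}{30683} + \frac{1}{1768 \left(22254 \cdot \frac{1}{21661} + 20538 \left(- \frac{1}{22235}\right)\right)} = - \frac{45930}{30683} + \frac{1}{1768 \left(\frac{22254}{21661} - \frac{20538}{22235}\right)} = - \frac{45930}{30683} + \frac{1}{1768 \cdot \frac{49944072}{481632335}} = - \frac{45930}{30683} + \frac{1}{1768} \cdot \frac{481632335}{49944072} = - \frac{45930}{30683} + \frac{481632335}{88301119296} = - \frac{4040892484330475}{2709343243359168}$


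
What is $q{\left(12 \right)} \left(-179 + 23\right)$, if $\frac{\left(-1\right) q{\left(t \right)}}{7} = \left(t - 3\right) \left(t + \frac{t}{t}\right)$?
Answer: $127764$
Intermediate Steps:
$q{\left(t \right)} = - 7 \left(1 + t\right) \left(-3 + t\right)$ ($q{\left(t \right)} = - 7 \left(t - 3\right) \left(t + \frac{t}{t}\right) = - 7 \left(-3 + t\right) \left(t + 1\right) = - 7 \left(-3 + t\right) \left(1 + t\right) = - 7 \left(1 + t\right) \left(-3 + t\right)$)
$q{\left(12 \right)} \left(-179 + 23\right) = \left(21 - 7 \cdot 12^{2} + 14 \cdot 12\right) \left(-179 + 23\right) = \left(21 - 1008 + 168\right) \left(-156\right) = \left(-819\right) \left(-156\right) = 127764$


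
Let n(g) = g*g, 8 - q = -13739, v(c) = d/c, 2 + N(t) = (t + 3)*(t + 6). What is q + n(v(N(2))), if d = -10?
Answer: 4962692/361 ≈ 13747.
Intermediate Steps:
N(t) = -2 + (3 + t)*(6 + t) (N(t) = -2 + (t + 3)*(t + 6) = -2 + (3 + t)*(6 + t))
v(c) = -10/c
q = 13747 (q = 8 - 1*(-13739) = 8 + 13739 = 13747)
n(g) = g**2
q + n(v(N(2))) = 13747 + (-10/(16 + 2**2 + 9*2))**2 = 13747 + (-10/(16 + 4 + 18))**2 = 13747 + (-10/38)**2 = 13747 + (-10*1/38)**2 = 13747 + (-5/19)**2 = 13747 + 25/361 = 4962692/361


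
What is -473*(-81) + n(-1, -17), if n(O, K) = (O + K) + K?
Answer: 38278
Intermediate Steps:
n(O, K) = O + 2*K (n(O, K) = (K + O) + K = O + 2*K)
-473*(-81) + n(-1, -17) = -473*(-81) + (-1 + 2*(-17)) = 38313 + (-1 - 34) = 38313 - 35 = 38278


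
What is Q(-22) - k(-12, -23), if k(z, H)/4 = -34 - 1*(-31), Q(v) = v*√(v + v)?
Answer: 12 - 44*I*√11 ≈ 12.0 - 145.93*I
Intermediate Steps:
Q(v) = √2*v^(3/2) (Q(v) = v*√(2*v) = v*(√2*√v) = √2*v^(3/2))
k(z, H) = -12 (k(z, H) = 4*(-34 - 1*(-31)) = 4*(-34 + 31) = 4*(-3) = -12)
Q(-22) - k(-12, -23) = √2*(-22)^(3/2) - 1*(-12) = √2*(-22*I*√22) + 12 = -44*I*√11 + 12 = 12 - 44*I*√11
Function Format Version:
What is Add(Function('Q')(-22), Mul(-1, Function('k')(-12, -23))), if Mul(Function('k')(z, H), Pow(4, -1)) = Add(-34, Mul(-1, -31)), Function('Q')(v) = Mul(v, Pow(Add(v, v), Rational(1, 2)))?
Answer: Add(12, Mul(-44, I, Pow(11, Rational(1, 2)))) ≈ Add(12.000, Mul(-145.93, I))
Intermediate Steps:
Function('Q')(v) = Mul(Pow(2, Rational(1, 2)), Pow(v, Rational(3, 2))) (Function('Q')(v) = Mul(v, Pow(Mul(2, v), Rational(1, 2))) = Mul(v, Mul(Pow(2, Rational(1, 2)), Pow(v, Rational(1, 2)))) = Mul(Pow(2, Rational(1, 2)), Pow(v, Rational(3, 2))))
Function('k')(z, H) = -12 (Function('k')(z, H) = Mul(4, Add(-34, Mul(-1, -31))) = Mul(4, Add(-34, 31)) = Mul(4, -3) = -12)
Add(Function('Q')(-22), Mul(-1, Function('k')(-12, -23))) = Add(Mul(Pow(2, Rational(1, 2)), Pow(-22, Rational(3, 2))), Mul(-1, -12)) = Add(Mul(Pow(2, Rational(1, 2)), Mul(-22, I, Pow(22, Rational(1, 2)))), 12) = Add(Mul(-44, I, Pow(11, Rational(1, 2))), 12) = Add(12, Mul(-44, I, Pow(11, Rational(1, 2))))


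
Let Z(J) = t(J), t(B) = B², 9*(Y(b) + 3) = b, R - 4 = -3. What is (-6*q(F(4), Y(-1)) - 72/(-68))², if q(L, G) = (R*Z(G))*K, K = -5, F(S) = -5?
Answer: 17893342756/210681 ≈ 84931.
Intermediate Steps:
R = 1 (R = 4 - 3 = 1)
Y(b) = -3 + b/9
Z(J) = J²
q(L, G) = -5*G² (q(L, G) = (1*G²)*(-5) = G²*(-5) = -5*G²)
(-6*q(F(4), Y(-1)) - 72/(-68))² = (-(-30)*(-3 + (⅑)*(-1))² - 72/(-68))² = (-(-30)*(-3 - ⅑)² - 72*(-1/68))² = (-(-30)*(-28/9)² + 18/17)² = (-(-30)*784/81 + 18/17)² = (-6*(-3920/81) + 18/17)² = (7840/27 + 18/17)² = (133766/459)² = 17893342756/210681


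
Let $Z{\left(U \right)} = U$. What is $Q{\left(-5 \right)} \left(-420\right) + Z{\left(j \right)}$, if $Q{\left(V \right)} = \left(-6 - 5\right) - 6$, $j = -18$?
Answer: $7122$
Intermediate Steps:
$Q{\left(V \right)} = -17$ ($Q{\left(V \right)} = -11 - 6 = -17$)
$Q{\left(-5 \right)} \left(-420\right) + Z{\left(j \right)} = \left(-17\right) \left(-420\right) - 18 = 7140 - 18 = 7122$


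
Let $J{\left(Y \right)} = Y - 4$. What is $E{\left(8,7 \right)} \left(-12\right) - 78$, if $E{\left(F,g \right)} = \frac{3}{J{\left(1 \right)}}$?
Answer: $-66$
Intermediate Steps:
$J{\left(Y \right)} = -4 + Y$ ($J{\left(Y \right)} = Y - 4 = -4 + Y$)
$E{\left(F,g \right)} = -1$ ($E{\left(F,g \right)} = \frac{3}{-4 + 1} = \frac{3}{-3} = 3 \left(- \frac{1}{3}\right) = -1$)
$E{\left(8,7 \right)} \left(-12\right) - 78 = \left(-1\right) \left(-12\right) - 78 = 12 - 78 = -66$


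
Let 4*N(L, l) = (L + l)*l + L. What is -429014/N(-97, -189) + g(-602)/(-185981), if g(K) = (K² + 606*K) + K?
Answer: -318991400366/10034976817 ≈ -31.788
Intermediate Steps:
g(K) = K² + 607*K
N(L, l) = L/4 + l*(L + l)/4 (N(L, l) = ((L + l)*l + L)/4 = (l*(L + l) + L)/4 = (L + l*(L + l))/4 = L/4 + l*(L + l)/4)
-429014/N(-97, -189) + g(-602)/(-185981) = -429014/((¼)*(-97) + (¼)*(-189)² + (¼)*(-97)*(-189)) - 602*(607 - 602)/(-185981) = -429014/(-97/4 + (¼)*35721 + 18333/4) - 602*5*(-1/185981) = -429014/(-97/4 + 35721/4 + 18333/4) - 3010*(-1/185981) = -429014/53957/4 + 3010/185981 = -429014*4/53957 + 3010/185981 = -1716056/53957 + 3010/185981 = -318991400366/10034976817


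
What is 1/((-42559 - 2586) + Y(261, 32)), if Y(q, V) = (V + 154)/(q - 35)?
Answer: -113/5101292 ≈ -2.2151e-5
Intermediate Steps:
Y(q, V) = (154 + V)/(-35 + q)
1/((-42559 - 2586) + Y(261, 32)) = 1/((-42559 - 2586) + (154 + 32)/(-35 + 261)) = 1/(-45145 + 186/226) = 1/(-45145 + (1/226)*186) = 1/(-45145 + 93/113) = 1/(-5101292/113) = -113/5101292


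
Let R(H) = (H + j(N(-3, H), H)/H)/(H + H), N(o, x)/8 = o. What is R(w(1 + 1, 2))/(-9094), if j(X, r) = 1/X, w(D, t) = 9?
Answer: -1943/35357472 ≈ -5.4953e-5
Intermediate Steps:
N(o, x) = 8*o
R(H) = (H - 1/(24*H))/(2*H) (R(H) = (H + 1/(((8*(-3)))*H))/(H + H) = (H + 1/((-24)*H))/((2*H)) = (H - 1/(24*H))*(1/(2*H)) = (H - 1/(24*H))/(2*H))
R(w(1 + 1, 2))/(-9094) = (½ - 1/48/9²)/(-9094) = (½ - 1/48*1/81)*(-1/9094) = (½ - 1/3888)*(-1/9094) = (1943/3888)*(-1/9094) = -1943/35357472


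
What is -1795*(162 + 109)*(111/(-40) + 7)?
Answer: -16441841/8 ≈ -2.0552e+6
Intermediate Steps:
-1795*(162 + 109)*(111/(-40) + 7) = -486445*(111*(-1/40) + 7) = -486445*(-111/40 + 7) = -486445*169/40 = -1795*45799/40 = -16441841/8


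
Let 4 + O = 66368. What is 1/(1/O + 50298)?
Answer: 66364/3337976473 ≈ 1.9881e-5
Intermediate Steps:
O = 66364 (O = -4 + 66368 = 66364)
1/(1/O + 50298) = 1/(1/66364 + 50298) = 1/(3337976473/66364) = 66364/3337976473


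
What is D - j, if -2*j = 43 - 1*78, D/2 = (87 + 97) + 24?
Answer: 797/2 ≈ 398.50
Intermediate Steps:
D = 416 (D = 2*((87 + 97) + 24) = 2*(184 + 24) = 2*208 = 416)
j = 35/2 (j = -(43 - 1*78)/2 = -(43 - 78)/2 = -½*(-35) = 35/2 ≈ 17.500)
D - j = 416 - 1*35/2 = 416 - 35/2 = 797/2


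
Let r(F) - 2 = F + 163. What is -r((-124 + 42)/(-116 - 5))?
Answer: -20047/121 ≈ -165.68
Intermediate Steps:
r(F) = 165 + F (r(F) = 2 + (F + 163) = 2 + (163 + F) = 165 + F)
-r((-124 + 42)/(-116 - 5)) = -(165 + (-124 + 42)/(-116 - 5)) = -(165 - 82/(-121)) = -(165 - 82*(-1/121)) = -(165 + 82/121) = -1*20047/121 = -20047/121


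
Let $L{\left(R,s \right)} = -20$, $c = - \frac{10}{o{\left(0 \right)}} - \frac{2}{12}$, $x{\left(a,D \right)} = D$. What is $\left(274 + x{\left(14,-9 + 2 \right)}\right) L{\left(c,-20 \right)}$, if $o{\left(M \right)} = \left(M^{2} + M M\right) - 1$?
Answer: $-5340$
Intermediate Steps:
$o{\left(M \right)} = -1 + 2 M^{2}$ ($o{\left(M \right)} = \left(M^{2} + M^{2}\right) - 1 = 2 M^{2} - 1 = -1 + 2 M^{2}$)
$c = \frac{59}{6}$ ($c = - \frac{10}{-1 + 2 \cdot 0^{2}} - \frac{2}{12} = - \frac{10}{-1 + 2 \cdot 0} - \frac{1}{6} = - \frac{10}{-1 + 0} - \frac{1}{6} = - \frac{10}{-1} - \frac{1}{6} = \left(-10\right) \left(-1\right) - \frac{1}{6} = 10 - \frac{1}{6} = \frac{59}{6} \approx 9.8333$)
$\left(274 + x{\left(14,-9 + 2 \right)}\right) L{\left(c,-20 \right)} = \left(274 + \left(-9 + 2\right)\right) \left(-20\right) = \left(274 - 7\right) \left(-20\right) = 267 \left(-20\right) = -5340$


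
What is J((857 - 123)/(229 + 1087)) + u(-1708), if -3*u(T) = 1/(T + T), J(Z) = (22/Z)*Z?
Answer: 225457/10248 ≈ 22.000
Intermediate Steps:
J(Z) = 22
u(T) = -1/(6*T) (u(T) = -1/(3*(T + T)) = -1/(2*T)/3 = -1/(6*T))
J((857 - 123)/(229 + 1087)) + u(-1708) = 22 - ⅙/(-1708) = 22 - ⅙*(-1/1708) = 22 + 1/10248 = 225457/10248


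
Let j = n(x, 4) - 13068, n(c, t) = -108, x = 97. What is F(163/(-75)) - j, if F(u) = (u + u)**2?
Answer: 74221276/5625 ≈ 13195.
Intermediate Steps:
F(u) = 4*u**2 (F(u) = (2*u)**2 = 4*u**2)
j = -13176 (j = -108 - 13068 = -13176)
F(163/(-75)) - j = 4*(163/(-75))**2 - 1*(-13176) = 4*(163*(-1/75))**2 + 13176 = 4*(-163/75)**2 + 13176 = 4*(26569/5625) + 13176 = 106276/5625 + 13176 = 74221276/5625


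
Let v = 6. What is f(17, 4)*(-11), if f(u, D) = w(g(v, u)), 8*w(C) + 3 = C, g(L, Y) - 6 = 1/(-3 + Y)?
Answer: -473/112 ≈ -4.2232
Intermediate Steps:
g(L, Y) = 6 + 1/(-3 + Y)
w(C) = -3/8 + C/8
f(u, D) = -3/8 + (-17 + 6*u)/(8*(-3 + u)) (f(u, D) = -3/8 + ((-17 + 6*u)/(-3 + u))/8 = -3/8 + (-17 + 6*u)/(8*(-3 + u)))
f(17, 4)*(-11) = ((-8 + 3*17)/(8*(-3 + 17)))*(-11) = ((⅛)*(-8 + 51)/14)*(-11) = ((⅛)*(1/14)*43)*(-11) = (43/112)*(-11) = -473/112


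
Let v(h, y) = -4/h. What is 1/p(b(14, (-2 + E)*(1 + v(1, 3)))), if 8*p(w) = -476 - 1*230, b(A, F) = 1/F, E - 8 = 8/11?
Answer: -4/353 ≈ -0.011331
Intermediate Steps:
E = 96/11 (E = 8 + 8/11 = 96/11 ≈ 8.7273)
p(w) = -353/4 (p(w) = (-476 - 1*230)/8 = (-476 - 230)/8 = (⅛)*(-706) = -353/4)
1/p(b(14, (-2 + E)*(1 + v(1, 3)))) = 1/(-353/4) = -4/353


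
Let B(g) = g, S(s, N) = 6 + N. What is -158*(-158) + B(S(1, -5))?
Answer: 24965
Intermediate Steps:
-158*(-158) + B(S(1, -5)) = -158*(-158) + (6 - 5) = 24964 + 1 = 24965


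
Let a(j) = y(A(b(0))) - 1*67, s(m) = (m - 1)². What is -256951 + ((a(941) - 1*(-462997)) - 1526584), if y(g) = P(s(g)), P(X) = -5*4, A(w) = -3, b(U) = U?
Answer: -1320625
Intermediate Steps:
s(m) = (-1 + m)²
P(X) = -20
y(g) = -20
a(j) = -87 (a(j) = -20 - 1*67 = -20 - 67 = -87)
-256951 + ((a(941) - 1*(-462997)) - 1526584) = -256951 + ((-87 - 1*(-462997)) - 1526584) = -256951 + ((-87 + 462997) - 1526584) = -256951 + (462910 - 1526584) = -256951 - 1063674 = -1320625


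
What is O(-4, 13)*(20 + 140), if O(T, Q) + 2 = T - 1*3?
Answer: -1440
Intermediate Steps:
O(T, Q) = -5 + T (O(T, Q) = -2 + (T - 1*3) = -2 + (T - 3) = -2 + (-3 + T) = -5 + T)
O(-4, 13)*(20 + 140) = (-5 - 4)*(20 + 140) = -9*160 = -1440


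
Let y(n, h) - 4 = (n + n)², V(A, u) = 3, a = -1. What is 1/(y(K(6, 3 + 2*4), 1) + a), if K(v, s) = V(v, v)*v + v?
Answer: 1/2307 ≈ 0.00043346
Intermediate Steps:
K(v, s) = 4*v (K(v, s) = 3*v + v = 4*v)
y(n, h) = 4 + 4*n² (y(n, h) = 4 + (n + n)² = 4 + (2*n)² = 4 + 4*n²)
1/(y(K(6, 3 + 2*4), 1) + a) = 1/((4 + 4*(4*6)²) - 1) = 1/((4 + 4*24²) - 1) = 1/((4 + 4*576) - 1) = 1/((4 + 2304) - 1) = 1/(2308 - 1) = 1/2307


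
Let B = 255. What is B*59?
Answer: 15045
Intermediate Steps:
B*59 = 255*59 = 15045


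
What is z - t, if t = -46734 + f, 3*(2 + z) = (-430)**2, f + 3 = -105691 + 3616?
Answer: 631330/3 ≈ 2.1044e+5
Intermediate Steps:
f = -102078 (f = -3 + (-105691 + 3616) = -3 - 102075 = -102078)
z = 184894/3 (z = -2 + (1/3)*(-430)**2 = -2 + (1/3)*184900 = -2 + 184900/3 = 184894/3 ≈ 61631.)
t = -148812 (t = -46734 - 102078 = -148812)
z - t = 184894/3 - 1*(-148812) = 184894/3 + 148812 = 631330/3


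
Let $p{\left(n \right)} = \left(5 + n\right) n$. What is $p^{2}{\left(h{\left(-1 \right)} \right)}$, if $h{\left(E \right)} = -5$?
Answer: $0$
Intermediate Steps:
$p{\left(n \right)} = n \left(5 + n\right)$
$p^{2}{\left(h{\left(-1 \right)} \right)} = \left(- 5 \left(5 - 5\right)\right)^{2} = \left(\left(-5\right) 0\right)^{2} = 0^{2} = 0$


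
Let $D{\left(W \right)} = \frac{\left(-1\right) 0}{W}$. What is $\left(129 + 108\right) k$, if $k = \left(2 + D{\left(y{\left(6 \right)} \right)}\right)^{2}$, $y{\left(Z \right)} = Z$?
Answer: $948$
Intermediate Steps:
$D{\left(W \right)} = 0$ ($D{\left(W \right)} = \frac{0}{W} = 0$)
$k = 4$ ($k = \left(2 + 0\right)^{2} = 2^{2} = 4$)
$\left(129 + 108\right) k = \left(129 + 108\right) 4 = 237 \cdot 4 = 948$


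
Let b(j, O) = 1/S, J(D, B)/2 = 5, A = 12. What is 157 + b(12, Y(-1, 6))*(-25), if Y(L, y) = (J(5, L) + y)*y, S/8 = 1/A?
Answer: 239/2 ≈ 119.50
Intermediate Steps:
J(D, B) = 10 (J(D, B) = 2*5 = 10)
S = ⅔ (S = 8/12 = 8*(1/12) = ⅔ ≈ 0.66667)
Y(L, y) = y*(10 + y) (Y(L, y) = (10 + y)*y = y*(10 + y))
b(j, O) = 3/2 (b(j, O) = 1/(⅔) = 3/2)
157 + b(12, Y(-1, 6))*(-25) = 157 + (3/2)*(-25) = 157 - 75/2 = 239/2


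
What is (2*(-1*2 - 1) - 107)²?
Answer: 12769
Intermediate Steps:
(2*(-1*2 - 1) - 107)² = (2*(-2 - 1) - 107)² = (2*(-3) - 107)² = (-6 - 107)² = (-113)² = 12769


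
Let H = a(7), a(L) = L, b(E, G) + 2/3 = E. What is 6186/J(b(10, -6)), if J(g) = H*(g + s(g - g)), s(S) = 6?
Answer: 9279/161 ≈ 57.634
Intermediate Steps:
b(E, G) = -⅔ + E
H = 7
J(g) = 42 + 7*g (J(g) = 7*(g + 6) = 7*(6 + g) = 42 + 7*g)
6186/J(b(10, -6)) = 6186/(42 + 7*(-⅔ + 10)) = 6186/(42 + 7*(28/3)) = 6186/(42 + 196/3) = 6186/(322/3) = 6186*(3/322) = 9279/161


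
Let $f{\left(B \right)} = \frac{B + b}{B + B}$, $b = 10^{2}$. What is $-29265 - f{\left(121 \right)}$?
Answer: $- \frac{7082351}{242} \approx -29266.0$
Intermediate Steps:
$b = 100$
$f{\left(B \right)} = \frac{100 + B}{2 B}$ ($f{\left(B \right)} = \frac{B + 100}{B + B} = \frac{100 + B}{2 B}$)
$-29265 - f{\left(121 \right)} = -29265 - \frac{100 + 121}{2 \cdot 121} = -29265 - \frac{1}{2} \cdot \frac{1}{121} \cdot 221 = -29265 - \frac{221}{242} = - \frac{7082351}{242}$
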